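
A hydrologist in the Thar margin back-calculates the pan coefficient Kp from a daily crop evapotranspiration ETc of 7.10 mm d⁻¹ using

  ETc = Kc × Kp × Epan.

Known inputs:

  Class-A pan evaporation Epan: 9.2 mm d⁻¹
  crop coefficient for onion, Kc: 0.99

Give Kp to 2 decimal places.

0.78

ETc = Kc × Kp × Epan  ⇒  Kp = ETc / (Kc × Epan)
Kp = 7.10 / (0.99 × 9.2) = 7.10 / 9.108 = 0.7795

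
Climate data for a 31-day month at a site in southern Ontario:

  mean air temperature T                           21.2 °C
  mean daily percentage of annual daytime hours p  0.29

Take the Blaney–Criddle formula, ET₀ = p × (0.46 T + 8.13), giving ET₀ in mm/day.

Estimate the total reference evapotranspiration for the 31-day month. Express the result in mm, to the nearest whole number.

161 mm

ET₀ = 0.29 × (0.46 × 21.2 + 8.13) = 0.29 × 17.882 = 5.1858 mm/d
Monthly total = 5.1858 × 31 = 160.760 mm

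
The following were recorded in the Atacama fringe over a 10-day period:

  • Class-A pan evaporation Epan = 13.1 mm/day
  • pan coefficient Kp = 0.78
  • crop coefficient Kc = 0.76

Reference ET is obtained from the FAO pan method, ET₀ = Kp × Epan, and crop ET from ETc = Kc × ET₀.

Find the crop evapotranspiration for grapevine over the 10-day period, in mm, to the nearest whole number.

ET₀ = 0.78 × 13.1 = 10.2180 mm/d
ETc = Kc × ET₀ = 0.76 × 10.2180 = 7.7657 mm/d
Over 10 days: 7.7657 × 10 = 77.657 mm

78 mm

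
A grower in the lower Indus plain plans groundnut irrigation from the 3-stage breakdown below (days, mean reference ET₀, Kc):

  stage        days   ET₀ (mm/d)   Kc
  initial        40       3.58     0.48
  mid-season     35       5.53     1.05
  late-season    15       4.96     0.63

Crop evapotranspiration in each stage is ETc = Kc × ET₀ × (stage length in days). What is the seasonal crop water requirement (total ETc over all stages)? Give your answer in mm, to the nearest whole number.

initial: 0.48 × 3.58 × 40 = 68.74 mm
mid-season: 1.05 × 5.53 × 35 = 203.23 mm
late-season: 0.63 × 4.96 × 15 = 46.87 mm
Seasonal total = 318.84 mm

319 mm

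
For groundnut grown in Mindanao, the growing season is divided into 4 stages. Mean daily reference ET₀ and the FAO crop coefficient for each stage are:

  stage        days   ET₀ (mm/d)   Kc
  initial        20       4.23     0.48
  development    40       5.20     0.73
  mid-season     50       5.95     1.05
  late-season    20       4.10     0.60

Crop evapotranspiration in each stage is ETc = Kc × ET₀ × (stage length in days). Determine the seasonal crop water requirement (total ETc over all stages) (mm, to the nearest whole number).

554 mm

initial: 0.48 × 4.23 × 20 = 40.61 mm
development: 0.73 × 5.20 × 40 = 151.84 mm
mid-season: 1.05 × 5.95 × 50 = 312.38 mm
late-season: 0.60 × 4.10 × 20 = 49.20 mm
Seasonal total = 554.03 mm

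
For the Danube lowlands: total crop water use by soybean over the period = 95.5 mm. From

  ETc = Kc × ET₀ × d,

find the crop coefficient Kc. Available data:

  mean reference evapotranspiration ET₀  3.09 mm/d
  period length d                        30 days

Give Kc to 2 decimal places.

1.03

ETc = Kc × ET₀ × d  ⇒  Kc = ETc / (ET₀ × d)
Kc = 95.5 / (3.09 × 30) = 95.5 / 92.70 = 1.0302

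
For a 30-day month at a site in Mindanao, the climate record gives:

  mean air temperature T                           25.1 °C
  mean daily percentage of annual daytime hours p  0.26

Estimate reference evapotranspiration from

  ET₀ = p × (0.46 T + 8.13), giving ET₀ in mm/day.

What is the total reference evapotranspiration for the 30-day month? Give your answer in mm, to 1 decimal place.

ET₀ = 0.26 × (0.46 × 25.1 + 8.13) = 0.26 × 19.676 = 5.1158 mm/d
Monthly total = 5.1158 × 30 = 153.474 mm

153.5 mm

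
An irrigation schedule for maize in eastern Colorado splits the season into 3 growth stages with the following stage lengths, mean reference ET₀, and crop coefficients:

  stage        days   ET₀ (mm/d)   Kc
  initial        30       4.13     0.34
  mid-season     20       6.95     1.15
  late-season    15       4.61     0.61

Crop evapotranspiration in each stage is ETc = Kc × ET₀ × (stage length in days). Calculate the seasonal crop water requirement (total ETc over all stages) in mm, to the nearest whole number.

244 mm

initial: 0.34 × 4.13 × 30 = 42.13 mm
mid-season: 1.15 × 6.95 × 20 = 159.85 mm
late-season: 0.61 × 4.61 × 15 = 42.18 mm
Seasonal total = 244.16 mm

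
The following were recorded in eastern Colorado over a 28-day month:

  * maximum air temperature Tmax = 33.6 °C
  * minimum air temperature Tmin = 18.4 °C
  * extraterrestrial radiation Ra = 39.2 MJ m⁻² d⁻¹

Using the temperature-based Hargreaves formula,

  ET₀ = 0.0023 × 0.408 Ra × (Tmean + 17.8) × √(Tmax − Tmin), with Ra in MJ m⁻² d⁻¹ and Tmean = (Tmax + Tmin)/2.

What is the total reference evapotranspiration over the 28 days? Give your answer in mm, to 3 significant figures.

Tmean = (33.6 + 18.4)/2 = 26.00 °C
0.408 Ra = 0.408 × 39.2 = 15.9936 mm/d equivalent
ET₀ = 0.0023 × 15.9936 × (26.00 + 17.8) × √15.2 = 0.0023 × 15.9936 × 43.80 × 3.8987 = 6.2816 mm/d
Over 28 days: 6.2816 × 28 = 175.885 mm

176 mm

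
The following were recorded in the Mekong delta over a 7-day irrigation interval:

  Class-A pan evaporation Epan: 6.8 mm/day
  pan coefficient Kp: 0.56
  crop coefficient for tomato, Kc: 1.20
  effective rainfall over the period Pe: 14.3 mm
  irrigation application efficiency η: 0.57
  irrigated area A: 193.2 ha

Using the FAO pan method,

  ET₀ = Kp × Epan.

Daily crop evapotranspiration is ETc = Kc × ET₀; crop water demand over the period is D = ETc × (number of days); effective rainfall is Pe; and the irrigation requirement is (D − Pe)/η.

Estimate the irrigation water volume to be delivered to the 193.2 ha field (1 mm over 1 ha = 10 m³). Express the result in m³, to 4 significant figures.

59950 m³

ET₀ = 0.56 × 6.8 = 3.8080 mm/d
ETc = Kc × ET₀ = 1.20 × 3.8080 = 4.5696 mm/d
Crop demand D = ETc × 7 d = 4.5696 × 7 = 31.987 mm
D − Pe = 31.987 − 14.3 = 17.687 mm
Gross irrigation = 17.687 / 0.57 = 31.030 mm
Volume = 31.030 mm × 193.2 ha × 10 = 59950.0 m³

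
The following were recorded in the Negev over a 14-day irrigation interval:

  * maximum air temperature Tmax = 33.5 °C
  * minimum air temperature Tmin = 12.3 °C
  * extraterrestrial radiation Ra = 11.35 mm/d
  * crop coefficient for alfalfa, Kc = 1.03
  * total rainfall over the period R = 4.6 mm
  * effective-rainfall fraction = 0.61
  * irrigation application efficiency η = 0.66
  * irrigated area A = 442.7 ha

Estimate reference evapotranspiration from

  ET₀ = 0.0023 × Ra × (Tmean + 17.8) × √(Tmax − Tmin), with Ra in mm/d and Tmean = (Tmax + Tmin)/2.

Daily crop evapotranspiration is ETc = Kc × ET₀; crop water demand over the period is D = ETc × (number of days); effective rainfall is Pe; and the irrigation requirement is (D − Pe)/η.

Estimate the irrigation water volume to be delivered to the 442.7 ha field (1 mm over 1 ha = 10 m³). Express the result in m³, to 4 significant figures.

454300 m³

Tmean = (33.5 + 12.3)/2 = 22.90 °C
ET₀ = 0.0023 × 11.35 × (22.90 + 17.8) × √21.2 = 0.0023 × 11.35 × 40.70 × 4.6043 = 4.8919 mm/d
ETc = Kc × ET₀ = 1.03 × 4.8919 = 5.0387 mm/d
Crop demand D = ETc × 14 d = 5.0387 × 14 = 70.542 mm
Pe = 0.61 × 4.6 = 2.806 mm
D − Pe = 70.542 − 2.806 = 67.736 mm
Gross irrigation = 67.736 / 0.66 = 102.630 mm
Volume = 102.630 mm × 442.7 ha × 10 = 454343.0 m³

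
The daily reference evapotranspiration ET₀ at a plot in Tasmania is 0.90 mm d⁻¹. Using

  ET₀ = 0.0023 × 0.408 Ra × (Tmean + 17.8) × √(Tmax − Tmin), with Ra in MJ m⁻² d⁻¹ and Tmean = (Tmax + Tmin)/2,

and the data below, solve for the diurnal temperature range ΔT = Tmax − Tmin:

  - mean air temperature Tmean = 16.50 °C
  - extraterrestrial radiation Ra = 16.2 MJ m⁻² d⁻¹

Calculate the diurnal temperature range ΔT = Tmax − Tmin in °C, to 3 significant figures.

√ΔT = ET₀ / [0.0023 × 0.408 × Ra × (Tmean+17.8)] = 0.90 / (0.0023 × 6.6096 × 34.30) = 1.7260
ΔT = 1.7260² = 2.979 °C

2.98 °C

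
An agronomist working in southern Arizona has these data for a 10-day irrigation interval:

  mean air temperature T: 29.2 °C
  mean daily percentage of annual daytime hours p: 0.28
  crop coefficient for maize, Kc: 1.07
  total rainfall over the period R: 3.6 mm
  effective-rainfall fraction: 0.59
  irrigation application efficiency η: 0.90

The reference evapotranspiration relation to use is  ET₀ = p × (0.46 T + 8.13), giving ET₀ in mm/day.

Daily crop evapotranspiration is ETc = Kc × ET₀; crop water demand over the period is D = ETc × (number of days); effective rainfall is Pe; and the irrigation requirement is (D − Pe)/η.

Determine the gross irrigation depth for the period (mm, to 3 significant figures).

ET₀ = 0.28 × (0.46 × 29.2 + 8.13) = 0.28 × 21.562 = 6.0374 mm/d
ETc = Kc × ET₀ = 1.07 × 6.0374 = 6.4600 mm/d
Crop demand D = ETc × 10 d = 6.4600 × 10 = 64.600 mm
Pe = 0.59 × 3.6 = 2.124 mm
D − Pe = 64.600 − 2.124 = 62.476 mm
Gross irrigation = 62.476 / 0.90 = 69.418 mm

69.4 mm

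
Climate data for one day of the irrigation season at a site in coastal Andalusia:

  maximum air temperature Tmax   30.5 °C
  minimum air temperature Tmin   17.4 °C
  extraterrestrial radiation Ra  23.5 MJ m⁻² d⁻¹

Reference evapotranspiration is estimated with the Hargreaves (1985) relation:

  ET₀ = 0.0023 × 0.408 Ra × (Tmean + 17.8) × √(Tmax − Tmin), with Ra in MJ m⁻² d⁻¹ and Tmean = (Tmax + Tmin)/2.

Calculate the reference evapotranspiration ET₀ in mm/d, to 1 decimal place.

3.3 mm/d

Tmean = (30.5 + 17.4)/2 = 23.95 °C
0.408 Ra = 0.408 × 23.5 = 9.5880 mm/d equivalent
ET₀ = 0.0023 × 9.5880 × (23.95 + 17.8) × √13.1 = 0.0023 × 9.5880 × 41.75 × 3.6194 = 3.3323 mm/d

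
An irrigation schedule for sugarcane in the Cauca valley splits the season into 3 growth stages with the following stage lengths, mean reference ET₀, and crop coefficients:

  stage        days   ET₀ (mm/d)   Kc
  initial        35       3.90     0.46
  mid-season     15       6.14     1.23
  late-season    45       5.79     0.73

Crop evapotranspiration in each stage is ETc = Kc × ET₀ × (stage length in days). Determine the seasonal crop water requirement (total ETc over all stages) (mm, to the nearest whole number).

366 mm

initial: 0.46 × 3.90 × 35 = 62.79 mm
mid-season: 1.23 × 6.14 × 15 = 113.28 mm
late-season: 0.73 × 5.79 × 45 = 190.20 mm
Seasonal total = 366.27 mm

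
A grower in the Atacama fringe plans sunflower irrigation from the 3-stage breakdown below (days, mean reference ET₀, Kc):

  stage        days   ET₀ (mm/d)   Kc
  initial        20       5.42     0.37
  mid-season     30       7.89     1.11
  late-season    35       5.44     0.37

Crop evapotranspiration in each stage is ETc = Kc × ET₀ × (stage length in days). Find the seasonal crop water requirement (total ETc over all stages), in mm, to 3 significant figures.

373 mm

initial: 0.37 × 5.42 × 20 = 40.11 mm
mid-season: 1.11 × 7.89 × 30 = 262.74 mm
late-season: 0.37 × 5.44 × 35 = 70.45 mm
Seasonal total = 373.30 mm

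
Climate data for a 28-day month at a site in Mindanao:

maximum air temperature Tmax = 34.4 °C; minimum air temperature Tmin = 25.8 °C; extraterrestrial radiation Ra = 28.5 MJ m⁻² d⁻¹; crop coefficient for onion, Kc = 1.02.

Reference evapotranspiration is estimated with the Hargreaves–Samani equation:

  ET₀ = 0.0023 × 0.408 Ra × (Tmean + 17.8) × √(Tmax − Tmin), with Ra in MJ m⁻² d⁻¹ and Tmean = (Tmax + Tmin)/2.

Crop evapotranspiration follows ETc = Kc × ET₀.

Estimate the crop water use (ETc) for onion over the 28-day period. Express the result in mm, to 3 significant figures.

Tmean = (34.4 + 25.8)/2 = 30.10 °C
0.408 Ra = 0.408 × 28.5 = 11.6280 mm/d equivalent
ET₀ = 0.0023 × 11.6280 × (30.10 + 17.8) × √8.6 = 0.0023 × 11.6280 × 47.90 × 2.9326 = 3.7568 mm/d
ETc = Kc × ET₀ = 1.02 × 3.7568 = 3.8319 mm/d
Over 28 days: 3.8319 × 28 = 107.293 mm

107 mm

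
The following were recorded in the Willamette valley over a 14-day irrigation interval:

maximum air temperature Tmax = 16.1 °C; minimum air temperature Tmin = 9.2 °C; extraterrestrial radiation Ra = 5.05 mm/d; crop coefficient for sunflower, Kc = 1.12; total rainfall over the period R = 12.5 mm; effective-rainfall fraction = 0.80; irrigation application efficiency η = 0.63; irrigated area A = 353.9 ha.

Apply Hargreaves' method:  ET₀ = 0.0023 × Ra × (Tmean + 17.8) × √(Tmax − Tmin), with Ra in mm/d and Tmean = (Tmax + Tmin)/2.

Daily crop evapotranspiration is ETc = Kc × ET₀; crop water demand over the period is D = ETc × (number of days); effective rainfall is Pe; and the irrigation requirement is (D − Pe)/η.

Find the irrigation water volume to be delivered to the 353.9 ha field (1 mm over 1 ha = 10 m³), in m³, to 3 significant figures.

25700 m³

Tmean = (16.1 + 9.2)/2 = 12.65 °C
ET₀ = 0.0023 × 5.05 × (12.65 + 17.8) × √6.9 = 0.0023 × 5.05 × 30.45 × 2.6268 = 0.9290 mm/d
ETc = Kc × ET₀ = 1.12 × 0.9290 = 1.0405 mm/d
Crop demand D = ETc × 14 d = 1.0405 × 14 = 14.567 mm
Pe = 0.80 × 12.5 = 10.000 mm
D − Pe = 14.567 − 10.000 = 4.567 mm
Gross irrigation = 4.567 / 0.63 = 7.249 mm
Volume = 7.249 mm × 353.9 ha × 10 = 25654.2 m³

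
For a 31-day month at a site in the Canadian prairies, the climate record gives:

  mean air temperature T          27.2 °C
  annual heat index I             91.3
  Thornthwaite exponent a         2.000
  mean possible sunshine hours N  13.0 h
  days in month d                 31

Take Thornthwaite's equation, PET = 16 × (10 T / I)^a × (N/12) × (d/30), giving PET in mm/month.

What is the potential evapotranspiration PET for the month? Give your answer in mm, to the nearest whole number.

10T/I = 10 × 27.2 / 91.3 = 2.9792
(10T/I)^a = 2.9792^2.000 = 8.8756
Uncorrected PET = 16 × 8.8756 = 142.010 mm
Correction = (N/12)(d/30) = (13.0/12)(31/30) = 1.1194
PET = 142.010 × 1.1194 = 158.966 mm/month

159 mm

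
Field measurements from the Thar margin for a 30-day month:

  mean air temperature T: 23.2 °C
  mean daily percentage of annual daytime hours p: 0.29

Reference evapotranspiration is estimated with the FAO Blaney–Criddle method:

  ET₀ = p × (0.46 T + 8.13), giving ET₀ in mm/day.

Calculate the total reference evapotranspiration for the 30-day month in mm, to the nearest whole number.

164 mm

ET₀ = 0.29 × (0.46 × 23.2 + 8.13) = 0.29 × 18.802 = 5.4526 mm/d
Monthly total = 5.4526 × 30 = 163.578 mm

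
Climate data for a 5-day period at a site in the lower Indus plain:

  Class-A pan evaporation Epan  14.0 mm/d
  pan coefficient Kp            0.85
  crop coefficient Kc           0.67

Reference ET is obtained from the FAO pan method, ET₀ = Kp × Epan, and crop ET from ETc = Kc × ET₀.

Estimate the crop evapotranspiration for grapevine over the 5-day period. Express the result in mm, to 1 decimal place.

39.9 mm

ET₀ = 0.85 × 14.0 = 11.9000 mm/d
ETc = Kc × ET₀ = 0.67 × 11.9000 = 7.9730 mm/d
Over 5 days: 7.9730 × 5 = 39.865 mm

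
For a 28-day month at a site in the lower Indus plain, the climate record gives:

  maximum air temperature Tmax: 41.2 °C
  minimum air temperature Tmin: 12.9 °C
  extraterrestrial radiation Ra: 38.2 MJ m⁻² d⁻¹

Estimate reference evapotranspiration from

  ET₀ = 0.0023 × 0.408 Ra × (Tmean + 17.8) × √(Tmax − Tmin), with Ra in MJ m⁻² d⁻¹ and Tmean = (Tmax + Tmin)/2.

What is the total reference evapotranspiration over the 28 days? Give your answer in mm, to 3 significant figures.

239 mm

Tmean = (41.2 + 12.9)/2 = 27.05 °C
0.408 Ra = 0.408 × 38.2 = 15.5856 mm/d equivalent
ET₀ = 0.0023 × 15.5856 × (27.05 + 17.8) × √28.3 = 0.0023 × 15.5856 × 44.85 × 5.3198 = 8.5528 mm/d
Over 28 days: 8.5528 × 28 = 239.478 mm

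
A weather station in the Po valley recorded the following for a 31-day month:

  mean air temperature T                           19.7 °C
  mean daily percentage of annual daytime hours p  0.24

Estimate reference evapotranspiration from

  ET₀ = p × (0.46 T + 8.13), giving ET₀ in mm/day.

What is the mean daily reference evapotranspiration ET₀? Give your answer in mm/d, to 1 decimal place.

4.1 mm/d

ET₀ = 0.24 × (0.46 × 19.7 + 8.13) = 0.24 × 17.192 = 4.1261 mm/d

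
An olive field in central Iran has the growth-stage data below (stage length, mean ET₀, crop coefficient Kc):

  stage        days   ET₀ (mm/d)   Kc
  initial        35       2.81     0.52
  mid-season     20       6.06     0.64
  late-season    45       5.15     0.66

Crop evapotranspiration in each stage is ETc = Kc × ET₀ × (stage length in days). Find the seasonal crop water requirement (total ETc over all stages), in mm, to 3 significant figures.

282 mm

initial: 0.52 × 2.81 × 35 = 51.14 mm
mid-season: 0.64 × 6.06 × 20 = 77.57 mm
late-season: 0.66 × 5.15 × 45 = 152.96 mm
Seasonal total = 281.67 mm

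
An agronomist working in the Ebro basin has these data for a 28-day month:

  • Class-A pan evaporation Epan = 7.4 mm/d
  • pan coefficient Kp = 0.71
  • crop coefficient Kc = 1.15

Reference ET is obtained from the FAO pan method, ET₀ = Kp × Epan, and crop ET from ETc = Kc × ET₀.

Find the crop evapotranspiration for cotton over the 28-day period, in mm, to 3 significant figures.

169 mm

ET₀ = 0.71 × 7.4 = 5.2540 mm/d
ETc = Kc × ET₀ = 1.15 × 5.2540 = 6.0421 mm/d
Over 28 days: 6.0421 × 28 = 169.179 mm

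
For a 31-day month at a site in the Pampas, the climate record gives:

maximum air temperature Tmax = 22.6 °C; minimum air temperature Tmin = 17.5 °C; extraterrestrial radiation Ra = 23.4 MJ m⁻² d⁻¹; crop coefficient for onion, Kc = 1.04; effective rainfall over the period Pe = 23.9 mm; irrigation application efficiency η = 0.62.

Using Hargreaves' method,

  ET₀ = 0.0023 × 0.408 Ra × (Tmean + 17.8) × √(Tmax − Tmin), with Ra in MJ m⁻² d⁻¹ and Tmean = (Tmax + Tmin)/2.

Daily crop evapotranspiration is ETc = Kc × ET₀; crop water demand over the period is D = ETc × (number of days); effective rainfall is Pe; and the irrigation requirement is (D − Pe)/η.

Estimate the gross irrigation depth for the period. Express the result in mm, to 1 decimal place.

59.1 mm

Tmean = (22.6 + 17.5)/2 = 20.05 °C
0.408 Ra = 0.408 × 23.4 = 9.5472 mm/d equivalent
ET₀ = 0.0023 × 9.5472 × (20.05 + 17.8) × √5.1 = 0.0023 × 9.5472 × 37.85 × 2.2583 = 1.8769 mm/d
ETc = Kc × ET₀ = 1.04 × 1.8769 = 1.9520 mm/d
Crop demand D = ETc × 31 d = 1.9520 × 31 = 60.512 mm
D − Pe = 60.512 − 23.9 = 36.612 mm
Gross irrigation = 36.612 / 0.62 = 59.052 mm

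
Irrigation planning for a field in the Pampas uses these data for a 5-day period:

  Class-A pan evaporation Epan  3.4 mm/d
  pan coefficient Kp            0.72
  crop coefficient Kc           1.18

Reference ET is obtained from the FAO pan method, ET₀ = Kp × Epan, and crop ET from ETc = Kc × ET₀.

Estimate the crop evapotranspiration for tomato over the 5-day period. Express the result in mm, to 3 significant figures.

14.4 mm

ET₀ = 0.72 × 3.4 = 2.4480 mm/d
ETc = Kc × ET₀ = 1.18 × 2.4480 = 2.8886 mm/d
Over 5 days: 2.8886 × 5 = 14.443 mm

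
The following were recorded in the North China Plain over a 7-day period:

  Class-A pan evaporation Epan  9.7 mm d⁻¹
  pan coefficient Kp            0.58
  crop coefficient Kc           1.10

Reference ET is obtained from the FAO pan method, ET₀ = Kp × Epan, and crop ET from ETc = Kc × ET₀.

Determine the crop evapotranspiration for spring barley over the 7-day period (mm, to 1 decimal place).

ET₀ = 0.58 × 9.7 = 5.6260 mm/d
ETc = Kc × ET₀ = 1.10 × 5.6260 = 6.1886 mm/d
Over 7 days: 6.1886 × 7 = 43.320 mm

43.3 mm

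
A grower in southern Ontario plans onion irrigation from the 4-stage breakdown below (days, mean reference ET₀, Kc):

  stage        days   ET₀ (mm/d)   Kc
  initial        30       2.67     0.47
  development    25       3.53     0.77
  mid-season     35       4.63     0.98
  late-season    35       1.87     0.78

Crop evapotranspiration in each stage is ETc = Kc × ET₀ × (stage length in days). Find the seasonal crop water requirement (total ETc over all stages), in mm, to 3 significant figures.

initial: 0.47 × 2.67 × 30 = 37.65 mm
development: 0.77 × 3.53 × 25 = 67.95 mm
mid-season: 0.98 × 4.63 × 35 = 158.81 mm
late-season: 0.78 × 1.87 × 35 = 51.05 mm
Seasonal total = 315.46 mm

315 mm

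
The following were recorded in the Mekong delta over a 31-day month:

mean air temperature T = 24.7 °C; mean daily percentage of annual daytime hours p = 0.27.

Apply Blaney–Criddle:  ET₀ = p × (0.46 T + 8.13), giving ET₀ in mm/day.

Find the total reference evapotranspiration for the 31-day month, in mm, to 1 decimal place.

ET₀ = 0.27 × (0.46 × 24.7 + 8.13) = 0.27 × 19.492 = 5.2628 mm/d
Monthly total = 5.2628 × 31 = 163.147 mm

163.1 mm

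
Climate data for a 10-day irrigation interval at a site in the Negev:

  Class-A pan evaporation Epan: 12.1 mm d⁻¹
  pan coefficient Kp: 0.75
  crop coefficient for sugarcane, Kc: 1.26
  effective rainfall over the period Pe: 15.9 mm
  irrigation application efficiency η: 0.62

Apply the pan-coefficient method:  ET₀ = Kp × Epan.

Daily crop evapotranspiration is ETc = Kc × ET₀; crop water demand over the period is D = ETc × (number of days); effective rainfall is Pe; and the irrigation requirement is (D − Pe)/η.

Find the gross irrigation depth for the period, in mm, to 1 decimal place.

158.8 mm

ET₀ = 0.75 × 12.1 = 9.0750 mm/d
ETc = Kc × ET₀ = 1.26 × 9.0750 = 11.4345 mm/d
Crop demand D = ETc × 10 d = 11.4345 × 10 = 114.345 mm
D − Pe = 114.345 − 15.9 = 98.445 mm
Gross irrigation = 98.445 / 0.62 = 158.782 mm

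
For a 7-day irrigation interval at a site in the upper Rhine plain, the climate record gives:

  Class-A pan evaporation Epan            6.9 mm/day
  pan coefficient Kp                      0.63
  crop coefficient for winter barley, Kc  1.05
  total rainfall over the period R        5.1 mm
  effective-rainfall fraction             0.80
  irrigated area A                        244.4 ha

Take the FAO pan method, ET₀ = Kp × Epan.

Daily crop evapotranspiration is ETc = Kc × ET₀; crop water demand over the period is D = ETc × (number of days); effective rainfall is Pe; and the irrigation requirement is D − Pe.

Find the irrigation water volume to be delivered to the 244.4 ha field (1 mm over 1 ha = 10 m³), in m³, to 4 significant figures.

ET₀ = 0.63 × 6.9 = 4.3470 mm/d
ETc = Kc × ET₀ = 1.05 × 4.3470 = 4.5644 mm/d
Crop demand D = ETc × 7 d = 4.5644 × 7 = 31.951 mm
Pe = 0.80 × 5.1 = 4.080 mm
D − Pe = 31.951 − 4.080 = 27.871 mm
Volume = 27.871 mm × 244.4 ha × 10 = 68116.7 m³

68120 m³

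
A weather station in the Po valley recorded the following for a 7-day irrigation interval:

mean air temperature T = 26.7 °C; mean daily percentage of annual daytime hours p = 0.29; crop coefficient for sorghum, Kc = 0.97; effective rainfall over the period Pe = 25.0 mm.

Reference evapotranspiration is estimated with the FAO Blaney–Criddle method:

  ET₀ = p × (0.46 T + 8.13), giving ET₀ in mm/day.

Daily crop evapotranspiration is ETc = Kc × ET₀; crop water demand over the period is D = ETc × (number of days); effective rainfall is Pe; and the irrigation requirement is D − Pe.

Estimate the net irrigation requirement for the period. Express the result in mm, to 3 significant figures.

ET₀ = 0.29 × (0.46 × 26.7 + 8.13) = 0.29 × 20.412 = 5.9195 mm/d
ETc = Kc × ET₀ = 0.97 × 5.9195 = 5.7419 mm/d
Crop demand D = ETc × 7 d = 5.7419 × 7 = 40.193 mm
D − Pe = 40.193 − 25.0 = 15.193 mm

15.2 mm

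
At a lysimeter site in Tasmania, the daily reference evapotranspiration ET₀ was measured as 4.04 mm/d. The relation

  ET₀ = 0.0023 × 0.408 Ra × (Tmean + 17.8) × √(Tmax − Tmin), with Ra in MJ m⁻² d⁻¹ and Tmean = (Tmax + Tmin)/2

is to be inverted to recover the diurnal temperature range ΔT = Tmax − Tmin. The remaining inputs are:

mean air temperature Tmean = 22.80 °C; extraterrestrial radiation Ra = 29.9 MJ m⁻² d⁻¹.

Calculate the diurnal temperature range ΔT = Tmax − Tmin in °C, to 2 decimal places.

√ΔT = ET₀ / [0.0023 × 0.408 × Ra × (Tmean+17.8)] = 4.04 / (0.0023 × 12.1992 × 40.60) = 3.5465
ΔT = 3.5465² = 12.578 °C

12.58 °C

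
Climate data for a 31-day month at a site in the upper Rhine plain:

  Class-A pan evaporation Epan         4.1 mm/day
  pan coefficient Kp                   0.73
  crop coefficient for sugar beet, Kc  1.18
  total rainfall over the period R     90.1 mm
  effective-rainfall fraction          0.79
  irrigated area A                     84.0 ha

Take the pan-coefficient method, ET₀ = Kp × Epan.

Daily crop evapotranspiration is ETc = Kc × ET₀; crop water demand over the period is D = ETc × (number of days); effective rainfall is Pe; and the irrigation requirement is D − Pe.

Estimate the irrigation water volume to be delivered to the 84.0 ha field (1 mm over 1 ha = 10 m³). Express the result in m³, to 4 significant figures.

32180 m³

ET₀ = 0.73 × 4.1 = 2.9930 mm/d
ETc = Kc × ET₀ = 1.18 × 2.9930 = 3.5317 mm/d
Crop demand D = ETc × 31 d = 3.5317 × 31 = 109.483 mm
Pe = 0.79 × 90.1 = 71.179 mm
D − Pe = 109.483 − 71.179 = 38.304 mm
Volume = 38.304 mm × 84.0 ha × 10 = 32175.4 m³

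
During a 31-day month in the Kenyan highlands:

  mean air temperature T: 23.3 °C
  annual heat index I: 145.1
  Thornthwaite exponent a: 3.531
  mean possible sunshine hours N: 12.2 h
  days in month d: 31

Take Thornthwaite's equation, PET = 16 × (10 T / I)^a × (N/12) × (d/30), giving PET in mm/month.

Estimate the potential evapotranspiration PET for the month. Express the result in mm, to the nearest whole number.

90 mm

10T/I = 10 × 23.3 / 145.1 = 1.6058
(10T/I)^a = 1.6058^3.531 = 5.3247
Uncorrected PET = 16 × 5.3247 = 85.195 mm
Correction = (N/12)(d/30) = (12.2/12)(31/30) = 1.0506
PET = 85.195 × 1.0506 = 89.506 mm/month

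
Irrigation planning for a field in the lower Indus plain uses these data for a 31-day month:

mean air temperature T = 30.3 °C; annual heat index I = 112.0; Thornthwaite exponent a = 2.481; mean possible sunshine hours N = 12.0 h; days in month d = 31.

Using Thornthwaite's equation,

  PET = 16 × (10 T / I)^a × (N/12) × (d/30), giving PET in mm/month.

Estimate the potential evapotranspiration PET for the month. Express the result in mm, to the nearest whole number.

195 mm

10T/I = 10 × 30.3 / 112.0 = 2.7054
(10T/I)^a = 2.7054^2.481 = 11.8132
Uncorrected PET = 16 × 11.8132 = 189.011 mm
Correction = (N/12)(d/30) = (12.0/12)(31/30) = 1.0333
PET = 189.011 × 1.0333 = 195.305 mm/month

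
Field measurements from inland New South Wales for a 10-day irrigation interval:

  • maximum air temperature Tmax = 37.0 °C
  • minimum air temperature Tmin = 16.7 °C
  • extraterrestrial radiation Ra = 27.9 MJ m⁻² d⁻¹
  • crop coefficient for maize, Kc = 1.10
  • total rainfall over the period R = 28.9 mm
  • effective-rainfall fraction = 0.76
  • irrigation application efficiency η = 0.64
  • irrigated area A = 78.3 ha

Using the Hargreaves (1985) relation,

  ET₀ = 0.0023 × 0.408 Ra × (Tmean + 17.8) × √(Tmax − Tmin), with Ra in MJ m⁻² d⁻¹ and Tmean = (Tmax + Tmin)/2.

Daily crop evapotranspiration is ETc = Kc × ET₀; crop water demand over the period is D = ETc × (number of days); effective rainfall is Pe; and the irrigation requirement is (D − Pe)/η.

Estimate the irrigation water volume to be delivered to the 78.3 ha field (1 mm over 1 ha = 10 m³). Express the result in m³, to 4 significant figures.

Tmean = (37.0 + 16.7)/2 = 26.85 °C
0.408 Ra = 0.408 × 27.9 = 11.3832 mm/d equivalent
ET₀ = 0.0023 × 11.3832 × (26.85 + 17.8) × √20.3 = 0.0023 × 11.3832 × 44.65 × 4.5056 = 5.2670 mm/d
ETc = Kc × ET₀ = 1.10 × 5.2670 = 5.7937 mm/d
Crop demand D = ETc × 10 d = 5.7937 × 10 = 57.937 mm
Pe = 0.76 × 28.9 = 21.964 mm
D − Pe = 57.937 − 21.964 = 35.973 mm
Gross irrigation = 35.973 / 0.64 = 56.208 mm
Volume = 56.208 mm × 78.3 ha × 10 = 44010.9 m³

44010 m³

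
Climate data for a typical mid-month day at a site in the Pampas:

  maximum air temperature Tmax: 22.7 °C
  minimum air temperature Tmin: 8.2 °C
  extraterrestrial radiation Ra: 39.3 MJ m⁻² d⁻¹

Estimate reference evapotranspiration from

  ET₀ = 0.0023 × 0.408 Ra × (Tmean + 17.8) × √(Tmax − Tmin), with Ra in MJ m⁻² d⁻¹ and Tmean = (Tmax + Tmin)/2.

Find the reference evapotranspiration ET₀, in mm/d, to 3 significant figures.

4.67 mm/d

Tmean = (22.7 + 8.2)/2 = 15.45 °C
0.408 Ra = 0.408 × 39.3 = 16.0344 mm/d equivalent
ET₀ = 0.0023 × 16.0344 × (15.45 + 17.8) × √14.5 = 0.0023 × 16.0344 × 33.25 × 3.8079 = 4.6694 mm/d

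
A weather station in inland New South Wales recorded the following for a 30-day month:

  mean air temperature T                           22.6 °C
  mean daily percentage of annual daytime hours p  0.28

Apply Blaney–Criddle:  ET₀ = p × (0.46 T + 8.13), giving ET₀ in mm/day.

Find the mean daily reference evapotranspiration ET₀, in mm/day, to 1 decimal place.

ET₀ = 0.28 × (0.46 × 22.6 + 8.13) = 0.28 × 18.526 = 5.1873 mm/d

5.2 mm/day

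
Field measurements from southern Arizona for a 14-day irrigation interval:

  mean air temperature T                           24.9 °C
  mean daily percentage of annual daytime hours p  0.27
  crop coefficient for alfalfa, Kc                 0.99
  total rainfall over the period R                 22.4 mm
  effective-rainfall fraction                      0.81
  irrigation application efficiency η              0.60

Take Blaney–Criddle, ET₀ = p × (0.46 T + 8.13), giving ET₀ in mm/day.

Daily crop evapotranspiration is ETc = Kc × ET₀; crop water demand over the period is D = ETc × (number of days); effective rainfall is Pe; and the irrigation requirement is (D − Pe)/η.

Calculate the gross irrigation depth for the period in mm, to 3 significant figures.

91.9 mm

ET₀ = 0.27 × (0.46 × 24.9 + 8.13) = 0.27 × 19.584 = 5.2877 mm/d
ETc = Kc × ET₀ = 0.99 × 5.2877 = 5.2348 mm/d
Crop demand D = ETc × 14 d = 5.2348 × 14 = 73.287 mm
Pe = 0.81 × 22.4 = 18.144 mm
D − Pe = 73.287 − 18.144 = 55.143 mm
Gross irrigation = 55.143 / 0.60 = 91.905 mm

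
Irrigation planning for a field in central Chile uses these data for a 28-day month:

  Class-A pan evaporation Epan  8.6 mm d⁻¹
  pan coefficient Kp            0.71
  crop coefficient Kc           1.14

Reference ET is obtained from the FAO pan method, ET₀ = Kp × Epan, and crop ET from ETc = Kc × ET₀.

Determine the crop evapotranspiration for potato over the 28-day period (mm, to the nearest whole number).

195 mm

ET₀ = 0.71 × 8.6 = 6.1060 mm/d
ETc = Kc × ET₀ = 1.14 × 6.1060 = 6.9608 mm/d
Over 28 days: 6.9608 × 28 = 194.902 mm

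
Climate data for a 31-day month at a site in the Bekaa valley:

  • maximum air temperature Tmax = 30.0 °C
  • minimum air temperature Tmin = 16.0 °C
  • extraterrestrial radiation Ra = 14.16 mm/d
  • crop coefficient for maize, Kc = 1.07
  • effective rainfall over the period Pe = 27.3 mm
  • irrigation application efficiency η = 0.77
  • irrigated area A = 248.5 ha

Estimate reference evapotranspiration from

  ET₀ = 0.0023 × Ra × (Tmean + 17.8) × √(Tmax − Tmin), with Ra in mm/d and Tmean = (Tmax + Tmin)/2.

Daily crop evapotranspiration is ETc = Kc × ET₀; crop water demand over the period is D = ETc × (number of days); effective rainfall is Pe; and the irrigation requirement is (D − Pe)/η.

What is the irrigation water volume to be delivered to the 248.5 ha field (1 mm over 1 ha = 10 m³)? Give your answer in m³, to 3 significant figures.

Tmean = (30.0 + 16.0)/2 = 23.00 °C
ET₀ = 0.0023 × 14.16 × (23.00 + 17.8) × √14.0 = 0.0023 × 14.16 × 40.80 × 3.7417 = 4.9719 mm/d
ETc = Kc × ET₀ = 1.07 × 4.9719 = 5.3199 mm/d
Crop demand D = ETc × 31 d = 5.3199 × 31 = 164.917 mm
D − Pe = 164.917 − 27.3 = 137.617 mm
Gross irrigation = 137.617 / 0.77 = 178.723 mm
Volume = 178.723 mm × 248.5 ha × 10 = 444126.7 m³

444000 m³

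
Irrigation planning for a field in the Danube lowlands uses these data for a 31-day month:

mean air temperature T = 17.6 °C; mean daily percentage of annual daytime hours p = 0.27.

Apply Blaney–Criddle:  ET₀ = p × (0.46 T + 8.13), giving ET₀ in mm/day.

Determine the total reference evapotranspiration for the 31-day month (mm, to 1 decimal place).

135.8 mm

ET₀ = 0.27 × (0.46 × 17.6 + 8.13) = 0.27 × 16.226 = 4.3810 mm/d
Monthly total = 4.3810 × 31 = 135.811 mm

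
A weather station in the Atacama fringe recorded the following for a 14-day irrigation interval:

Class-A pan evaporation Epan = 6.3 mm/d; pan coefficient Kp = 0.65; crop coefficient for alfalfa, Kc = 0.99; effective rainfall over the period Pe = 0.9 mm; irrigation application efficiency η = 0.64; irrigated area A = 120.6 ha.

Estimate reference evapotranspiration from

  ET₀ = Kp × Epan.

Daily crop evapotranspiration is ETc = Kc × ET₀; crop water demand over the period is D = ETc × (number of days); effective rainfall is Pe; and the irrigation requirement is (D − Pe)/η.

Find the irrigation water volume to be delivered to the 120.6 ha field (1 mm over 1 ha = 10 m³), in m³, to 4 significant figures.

ET₀ = 0.65 × 6.3 = 4.0950 mm/d
ETc = Kc × ET₀ = 0.99 × 4.0950 = 4.0541 mm/d
Crop demand D = ETc × 14 d = 4.0541 × 14 = 56.757 mm
D − Pe = 56.757 − 0.9 = 55.857 mm
Gross irrigation = 55.857 / 0.64 = 87.277 mm
Volume = 87.277 mm × 120.6 ha × 10 = 105256.1 m³

105300 m³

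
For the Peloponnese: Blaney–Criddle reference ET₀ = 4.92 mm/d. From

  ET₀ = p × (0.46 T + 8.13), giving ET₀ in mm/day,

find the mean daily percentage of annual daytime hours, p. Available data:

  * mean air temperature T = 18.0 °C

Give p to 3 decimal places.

p = ET₀ / (0.46 T + 8.13) = 4.92 / (0.46 × 18.0 + 8.13) = 4.92 / 16.410 = 0.2998

0.300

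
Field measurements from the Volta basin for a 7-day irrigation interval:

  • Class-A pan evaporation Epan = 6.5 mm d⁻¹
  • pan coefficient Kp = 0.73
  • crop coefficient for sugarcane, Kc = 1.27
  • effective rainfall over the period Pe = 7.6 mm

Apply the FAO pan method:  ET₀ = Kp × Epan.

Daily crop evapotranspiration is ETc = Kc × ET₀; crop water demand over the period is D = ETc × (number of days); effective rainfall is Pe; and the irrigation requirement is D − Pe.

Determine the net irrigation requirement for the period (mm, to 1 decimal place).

ET₀ = 0.73 × 6.5 = 4.7450 mm/d
ETc = Kc × ET₀ = 1.27 × 4.7450 = 6.0262 mm/d
Crop demand D = ETc × 7 d = 6.0262 × 7 = 42.183 mm
D − Pe = 42.183 − 7.6 = 34.583 mm

34.6 mm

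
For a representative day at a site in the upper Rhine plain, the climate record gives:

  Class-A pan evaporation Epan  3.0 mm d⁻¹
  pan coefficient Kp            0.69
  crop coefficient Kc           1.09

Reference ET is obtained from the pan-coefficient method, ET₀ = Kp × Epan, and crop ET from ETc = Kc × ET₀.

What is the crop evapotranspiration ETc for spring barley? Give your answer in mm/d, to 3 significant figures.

2.26 mm/d

ET₀ = 0.69 × 3.0 = 2.0700 mm/d
ETc = Kc × ET₀ = 1.09 × 2.0700 = 2.2563 mm/d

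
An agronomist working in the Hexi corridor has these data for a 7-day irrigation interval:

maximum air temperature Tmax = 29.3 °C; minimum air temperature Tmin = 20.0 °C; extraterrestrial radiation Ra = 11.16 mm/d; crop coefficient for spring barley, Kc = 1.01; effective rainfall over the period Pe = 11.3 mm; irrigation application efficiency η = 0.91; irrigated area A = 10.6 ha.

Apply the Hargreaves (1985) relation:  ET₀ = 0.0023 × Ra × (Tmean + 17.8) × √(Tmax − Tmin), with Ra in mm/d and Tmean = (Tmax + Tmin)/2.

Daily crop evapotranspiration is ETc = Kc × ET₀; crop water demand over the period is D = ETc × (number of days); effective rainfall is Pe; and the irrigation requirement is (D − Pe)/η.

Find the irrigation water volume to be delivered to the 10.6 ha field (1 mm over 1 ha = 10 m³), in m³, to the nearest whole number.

Tmean = (29.3 + 20.0)/2 = 24.65 °C
ET₀ = 0.0023 × 11.16 × (24.65 + 17.8) × √9.3 = 0.0023 × 11.16 × 42.45 × 3.0496 = 3.3229 mm/d
ETc = Kc × ET₀ = 1.01 × 3.3229 = 3.3561 mm/d
Crop demand D = ETc × 7 d = 3.3561 × 7 = 23.493 mm
D − Pe = 23.493 − 11.3 = 12.193 mm
Gross irrigation = 12.193 / 0.91 = 13.399 mm
Volume = 13.399 mm × 10.6 ha × 10 = 1420.3 m³

1420 m³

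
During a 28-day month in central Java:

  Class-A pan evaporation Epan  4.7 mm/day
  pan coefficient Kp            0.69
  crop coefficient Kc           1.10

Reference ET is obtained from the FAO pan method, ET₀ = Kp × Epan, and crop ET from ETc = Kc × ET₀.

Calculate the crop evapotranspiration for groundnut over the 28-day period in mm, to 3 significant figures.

ET₀ = 0.69 × 4.7 = 3.2430 mm/d
ETc = Kc × ET₀ = 1.10 × 3.2430 = 3.5673 mm/d
Over 28 days: 3.5673 × 28 = 99.884 mm

99.9 mm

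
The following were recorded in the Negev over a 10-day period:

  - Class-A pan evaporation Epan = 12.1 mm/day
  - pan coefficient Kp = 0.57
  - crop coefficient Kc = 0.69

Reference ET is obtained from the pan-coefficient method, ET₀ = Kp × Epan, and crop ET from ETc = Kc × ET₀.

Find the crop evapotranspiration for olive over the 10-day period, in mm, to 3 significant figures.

47.6 mm

ET₀ = 0.57 × 12.1 = 6.8970 mm/d
ETc = Kc × ET₀ = 0.69 × 6.8970 = 4.7589 mm/d
Over 10 days: 4.7589 × 10 = 47.589 mm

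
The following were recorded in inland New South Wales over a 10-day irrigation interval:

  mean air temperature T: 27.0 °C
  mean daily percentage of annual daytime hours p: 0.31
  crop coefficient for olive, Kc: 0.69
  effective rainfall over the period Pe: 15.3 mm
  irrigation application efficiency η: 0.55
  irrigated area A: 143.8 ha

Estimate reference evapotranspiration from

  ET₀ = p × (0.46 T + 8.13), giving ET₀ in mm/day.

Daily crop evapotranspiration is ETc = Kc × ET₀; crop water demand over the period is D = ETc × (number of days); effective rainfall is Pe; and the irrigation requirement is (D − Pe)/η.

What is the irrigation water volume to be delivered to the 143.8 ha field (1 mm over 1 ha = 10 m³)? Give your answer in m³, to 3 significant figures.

74900 m³

ET₀ = 0.31 × (0.46 × 27.0 + 8.13) = 0.31 × 20.550 = 6.3705 mm/d
ETc = Kc × ET₀ = 0.69 × 6.3705 = 4.3956 mm/d
Crop demand D = ETc × 10 d = 4.3956 × 10 = 43.956 mm
D − Pe = 43.956 − 15.3 = 28.656 mm
Gross irrigation = 28.656 / 0.55 = 52.102 mm
Volume = 52.102 mm × 143.8 ha × 10 = 74922.7 m³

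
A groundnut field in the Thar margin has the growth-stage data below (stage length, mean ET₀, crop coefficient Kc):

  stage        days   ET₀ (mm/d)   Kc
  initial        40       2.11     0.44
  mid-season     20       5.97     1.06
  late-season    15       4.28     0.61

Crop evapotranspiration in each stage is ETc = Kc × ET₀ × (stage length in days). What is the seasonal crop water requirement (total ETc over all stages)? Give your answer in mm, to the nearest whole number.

203 mm

initial: 0.44 × 2.11 × 40 = 37.14 mm
mid-season: 1.06 × 5.97 × 20 = 126.56 mm
late-season: 0.61 × 4.28 × 15 = 39.16 mm
Seasonal total = 202.86 mm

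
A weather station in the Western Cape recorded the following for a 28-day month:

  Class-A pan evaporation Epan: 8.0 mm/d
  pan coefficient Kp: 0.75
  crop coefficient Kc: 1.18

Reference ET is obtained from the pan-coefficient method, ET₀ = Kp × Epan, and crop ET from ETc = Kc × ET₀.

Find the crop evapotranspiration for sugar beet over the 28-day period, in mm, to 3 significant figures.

198 mm

ET₀ = 0.75 × 8.0 = 6.0000 mm/d
ETc = Kc × ET₀ = 1.18 × 6.0000 = 7.0800 mm/d
Over 28 days: 7.0800 × 28 = 198.240 mm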